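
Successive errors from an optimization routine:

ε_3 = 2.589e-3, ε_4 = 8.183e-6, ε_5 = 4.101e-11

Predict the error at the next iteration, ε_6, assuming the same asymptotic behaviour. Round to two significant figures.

2.4e-22

First estimate the order: p ≈ ln(ε_5/ε_4) / ln(ε_4/ε_3) = ln(4.101e-11/8.183e-6)/ln(8.183e-6/2.589e-3) = ln(5.01161e-06)/ln(0.00316068) ≈ 2.1198.
Then ε_6 ≈ ε_5·(ε_5/ε_4)^p = 4.101e-11·(5.01161e-06)^2.1198 = 4.101e-11·5.82119e-12 ≈ 2.387e-22.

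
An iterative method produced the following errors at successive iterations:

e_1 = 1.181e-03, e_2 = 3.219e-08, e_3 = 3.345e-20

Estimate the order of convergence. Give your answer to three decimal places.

2.625

p ≈ ln(e_3/e_2) / ln(e_2/e_1)
  = ln(3.345e-20/3.219e-08) / ln(3.219e-08/1.181e-03)
  = ln(1.03914e-12) / ln(2.72566e-05)
  = -27.592628 / -10.510215 ≈ 2.625315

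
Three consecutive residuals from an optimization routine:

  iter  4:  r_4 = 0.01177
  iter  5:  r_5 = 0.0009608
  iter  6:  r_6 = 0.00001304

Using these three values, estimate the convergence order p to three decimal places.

p ≈ ln(r_6/r_5) / ln(r_5/r_4)
  = ln(0.00001304/0.0009608) / ln(0.0009608/0.01177)
  = ln(0.013572) / ln(0.0816313)
  = -4.299746 / -2.505543 ≈ 1.716093

1.716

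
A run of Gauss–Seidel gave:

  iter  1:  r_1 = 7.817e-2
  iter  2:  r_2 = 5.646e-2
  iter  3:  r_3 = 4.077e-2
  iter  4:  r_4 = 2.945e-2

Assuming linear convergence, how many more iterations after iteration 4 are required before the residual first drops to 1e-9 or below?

53

Rate ρ ≈ r_4/r_3 = 2.945e-2/4.077e-2 = 0.7223.
After j more steps, r_{4+j} ≈ 2.945e-2·ρ^j; need ρ^j ≤ 1e-9/2.945e-2 = 3.39559e-08.
j ≥ ln(3.39559e-08)/ln(0.7223) = -17.1982/-0.32531 = 52.867.
So 53 more iterations are needed.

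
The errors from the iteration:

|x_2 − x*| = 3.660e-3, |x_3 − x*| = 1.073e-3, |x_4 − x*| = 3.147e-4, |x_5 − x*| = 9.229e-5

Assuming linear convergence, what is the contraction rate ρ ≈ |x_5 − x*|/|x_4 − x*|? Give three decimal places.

ρ ≈ |x_5 − x*|/|x_4 − x*| = 9.229e-5/3.147e-4 = 0.29326

0.293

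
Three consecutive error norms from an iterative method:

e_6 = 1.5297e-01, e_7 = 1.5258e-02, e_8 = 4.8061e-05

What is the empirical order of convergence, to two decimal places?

p ≈ ln(e_8/e_7) / ln(e_7/e_6)
  = ln(4.8061e-05/1.5258e-02) / ln(1.5258e-02/1.5297e-01)
  = ln(0.00314989) / ln(0.099745)
  = -5.76039 / -2.30514 ≈ 2.49893

2.50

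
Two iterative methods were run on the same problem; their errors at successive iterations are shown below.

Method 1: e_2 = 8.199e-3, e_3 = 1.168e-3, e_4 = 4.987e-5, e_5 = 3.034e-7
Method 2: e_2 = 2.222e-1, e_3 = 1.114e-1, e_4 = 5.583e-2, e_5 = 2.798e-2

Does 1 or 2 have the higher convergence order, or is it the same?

1

Method 1: p ≈ ln(3.034e-7/4.987e-5)/ln(4.987e-5/1.168e-3) ≈ 1.62.
Method 2: p ≈ ln(2.798e-2/5.583e-2)/ln(5.583e-2/1.114e-1) ≈ 1.00.
Method 1 has the higher order (≈1.6 vs ≈1.0).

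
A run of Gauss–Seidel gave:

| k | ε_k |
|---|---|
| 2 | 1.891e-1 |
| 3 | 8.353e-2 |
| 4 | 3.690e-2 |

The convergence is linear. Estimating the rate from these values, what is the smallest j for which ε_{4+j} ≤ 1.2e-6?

Rate ρ ≈ ε_4/ε_3 = 3.690e-2/8.353e-2 = 0.4418.
After j more steps, ε_{4+j} ≈ 3.690e-2·ρ^j; need ρ^j ≤ 1.2e-6/3.690e-2 = 3.25203e-05.
j ≥ ln(3.25203e-05)/ln(0.4418) = -10.3336/-0.81690 = 12.650.
So 13 more iterations are needed.

13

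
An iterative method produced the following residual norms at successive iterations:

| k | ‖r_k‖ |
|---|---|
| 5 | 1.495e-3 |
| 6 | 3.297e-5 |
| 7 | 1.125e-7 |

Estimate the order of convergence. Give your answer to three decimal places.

1.489

p ≈ ln(‖r_7‖/‖r_6‖) / ln(‖r_6‖/‖r_5‖)
  = ln(1.125e-7/3.297e-5) / ln(3.297e-5/1.495e-3)
  = ln(0.00341219) / ln(0.0220535)
  = -5.680401 / -3.814284 ≈ 1.489244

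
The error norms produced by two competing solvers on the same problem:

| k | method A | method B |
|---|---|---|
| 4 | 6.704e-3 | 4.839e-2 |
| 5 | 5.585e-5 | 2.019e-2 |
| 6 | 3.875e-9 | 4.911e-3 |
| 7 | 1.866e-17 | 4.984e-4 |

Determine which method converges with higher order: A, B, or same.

A

Method A: p ≈ ln(1.866e-17/3.875e-9)/ln(3.875e-9/5.585e-5) ≈ 2.00.
Method B: p ≈ ln(4.984e-4/4.911e-3)/ln(4.911e-3/2.019e-2) ≈ 1.62.
Method A has the higher order (≈2.0 vs ≈1.6).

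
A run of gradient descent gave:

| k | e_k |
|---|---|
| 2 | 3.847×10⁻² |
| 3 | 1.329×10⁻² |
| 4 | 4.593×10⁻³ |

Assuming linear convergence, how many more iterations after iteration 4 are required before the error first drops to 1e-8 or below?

Rate ρ ≈ e_4/e_3 = 4.593×10⁻³/1.329×10⁻² = 0.3456.
After j more steps, e_{4+j} ≈ 4.593×10⁻³·ρ^j; need ρ^j ≤ 1e-8/4.593×10⁻³ = 2.17723e-06.
j ≥ ln(2.17723e-06)/ln(0.3456) = -13.0375/-1.06247 = 12.271.
So 13 more iterations are needed.

13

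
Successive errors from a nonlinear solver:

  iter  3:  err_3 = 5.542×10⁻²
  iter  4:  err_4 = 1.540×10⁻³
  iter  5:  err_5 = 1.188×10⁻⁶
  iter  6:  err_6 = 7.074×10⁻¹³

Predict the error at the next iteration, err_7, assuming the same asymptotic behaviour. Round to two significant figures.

2.5e-25

First estimate the order: p ≈ ln(err_6/err_5) / ln(err_5/err_4) = ln(7.074×10⁻¹³/1.188×10⁻⁶)/ln(1.188×10⁻⁶/1.540×10⁻³) = ln(5.95455e-07)/ln(0.000771429) ≈ 1.9999.
Then err_7 ≈ err_6·(err_6/err_5)^p = 7.074×10⁻¹³·(5.95455e-07)^1.9999 = 7.074×10⁻¹³·3.55075e-13 ≈ 2.512e-25.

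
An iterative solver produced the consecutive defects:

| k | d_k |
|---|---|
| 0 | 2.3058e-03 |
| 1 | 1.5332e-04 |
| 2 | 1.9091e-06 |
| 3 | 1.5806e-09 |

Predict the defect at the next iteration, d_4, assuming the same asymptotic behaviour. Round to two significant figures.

First estimate the order: p ≈ ln(d_3/d_2) / ln(d_2/d_1) = ln(1.5806e-09/1.9091e-06)/ln(1.9091e-06/1.5332e-04) = ln(0.000827929)/ln(0.0124517) ≈ 1.6180.
Then d_4 ≈ d_3·(d_3/d_2)^p = 1.5806e-09·(0.000827929)^1.6180 = 1.5806e-09·1.03113e-05 ≈ 1.63e-14.

1.6e-14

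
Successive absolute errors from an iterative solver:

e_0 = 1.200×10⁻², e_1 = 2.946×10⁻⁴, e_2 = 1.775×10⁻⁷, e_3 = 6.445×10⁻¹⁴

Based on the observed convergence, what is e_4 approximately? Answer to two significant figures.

8.5e-27

First estimate the order: p ≈ ln(e_3/e_2) / ln(e_2/e_1) = ln(6.445×10⁻¹⁴/1.775×10⁻⁷)/ln(1.775×10⁻⁷/2.946×10⁻⁴) = ln(3.63099e-07)/ln(0.000602512) ≈ 2.0000.
Then e_4 ≈ e_3·(e_3/e_2)^p = 6.445×10⁻¹⁴·(3.63099e-07)^2.0000 = 6.445×10⁻¹⁴·1.31841e-13 ≈ 8.497e-27.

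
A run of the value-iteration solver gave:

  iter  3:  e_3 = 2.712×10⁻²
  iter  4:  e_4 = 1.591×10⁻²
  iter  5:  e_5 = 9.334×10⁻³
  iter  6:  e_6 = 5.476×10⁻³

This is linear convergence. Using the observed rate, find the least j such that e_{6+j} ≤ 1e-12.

Rate ρ ≈ e_6/e_5 = 5.476×10⁻³/9.334×10⁻³ = 0.5867.
After j more steps, e_{6+j} ≈ 5.476×10⁻³·ρ^j; need ρ^j ≤ 1e-12/5.476×10⁻³ = 1.82615e-10.
j ≥ ln(1.82615e-10)/ln(0.5867) = -22.4236/-0.53324 = 42.052.
So 43 more iterations are needed.

43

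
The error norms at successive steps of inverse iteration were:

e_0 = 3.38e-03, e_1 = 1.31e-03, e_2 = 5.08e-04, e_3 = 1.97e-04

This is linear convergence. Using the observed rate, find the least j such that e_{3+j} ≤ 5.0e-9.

Rate ρ ≈ e_3/e_2 = 1.97e-04/5.08e-04 = 0.3878.
After j more steps, e_{3+j} ≈ 1.97e-04·ρ^j; need ρ^j ≤ 5.0e-9/1.97e-04 = 2.53807e-05.
j ≥ ln(2.53807e-05)/ln(0.3878) = -10.5815/-0.94727 = 11.171.
So 12 more iterations are needed.

12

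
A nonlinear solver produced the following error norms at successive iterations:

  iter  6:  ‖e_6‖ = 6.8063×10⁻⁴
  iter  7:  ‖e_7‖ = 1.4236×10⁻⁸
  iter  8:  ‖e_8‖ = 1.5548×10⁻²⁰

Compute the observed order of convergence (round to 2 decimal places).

2.56

p ≈ ln(‖e_8‖/‖e_7‖) / ln(‖e_7‖/‖e_6‖)
  = ln(1.5548×10⁻²⁰/1.4236×10⁻⁸) / ln(1.4236×10⁻⁸/6.8063×10⁻⁴)
  = ln(1.09216e-12) / ln(2.09159e-05)
  = -27.54286 / -10.77500 ≈ 2.55618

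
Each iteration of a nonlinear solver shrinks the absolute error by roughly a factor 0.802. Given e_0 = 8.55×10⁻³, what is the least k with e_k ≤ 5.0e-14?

After k steps, e_k ≈ 8.55×10⁻³·0.802^k.
Need 0.802^k ≤ 5.0e-14/8.55×10⁻³ = 5.84795e-12.
k ≥ ln(5.84795e-12)/ln(0.802) = -25.8649/-0.22065 = 117.221.
Smallest integer k = 118.

118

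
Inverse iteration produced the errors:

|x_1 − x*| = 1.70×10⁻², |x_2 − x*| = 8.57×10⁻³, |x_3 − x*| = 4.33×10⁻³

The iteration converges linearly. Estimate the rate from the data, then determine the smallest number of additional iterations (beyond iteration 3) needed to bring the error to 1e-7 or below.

16

Rate ρ ≈ |x_3 − x*|/|x_2 − x*| = 4.33×10⁻³/8.57×10⁻³ = 0.5053.
After j more steps, |x_{3+j} − x*| ≈ 4.33×10⁻³·ρ^j; need ρ^j ≤ 1e-7/4.33×10⁻³ = 2.30947e-05.
j ≥ ln(2.30947e-05)/ln(0.5053) = -10.6759/-0.68260 = 15.640.
So 16 more iterations are needed.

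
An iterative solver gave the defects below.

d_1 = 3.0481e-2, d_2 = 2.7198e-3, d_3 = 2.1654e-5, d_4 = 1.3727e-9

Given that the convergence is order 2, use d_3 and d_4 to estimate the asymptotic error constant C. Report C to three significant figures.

C ≈ d_4 / d_3^2
  = 1.3727e-9 / (2.1654e-5)^2
  = 1.3727e-9 / 4.68896e-10 ≈ 2.9275

2.93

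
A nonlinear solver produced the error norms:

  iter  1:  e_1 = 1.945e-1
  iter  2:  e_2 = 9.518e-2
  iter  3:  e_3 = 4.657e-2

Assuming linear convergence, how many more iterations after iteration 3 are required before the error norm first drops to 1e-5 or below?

Rate ρ ≈ e_3/e_2 = 4.657e-2/9.518e-2 = 0.4893.
After j more steps, e_{3+j} ≈ 4.657e-2·ρ^j; need ρ^j ≤ 1e-5/4.657e-2 = 0.000214731.
j ≥ ln(0.000214731)/ln(0.4893) = -8.4461/-0.71478 = 11.816.
So 12 more iterations are needed.

12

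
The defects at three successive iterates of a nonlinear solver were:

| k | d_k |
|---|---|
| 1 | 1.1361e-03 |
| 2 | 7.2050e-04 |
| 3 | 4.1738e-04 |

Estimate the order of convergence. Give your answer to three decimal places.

1.199

p ≈ ln(d_3/d_2) / ln(d_2/d_1)
  = ln(4.1738e-04/7.2050e-04) / ln(7.2050e-04/1.1361e-03)
  = ln(0.579292) / ln(0.634187)
  = -0.545949 / -0.455411 ≈ 1.198805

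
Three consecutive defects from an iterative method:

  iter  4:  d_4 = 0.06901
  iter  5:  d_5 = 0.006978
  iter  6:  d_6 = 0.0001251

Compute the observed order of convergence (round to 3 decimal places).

p ≈ ln(d_6/d_5) / ln(d_5/d_4)
  = ln(0.0001251/0.006978) / ln(0.006978/0.06901)
  = ln(0.0179278) / ln(0.101116)
  = -4.021403 / -2.291487 ≈ 1.754932

1.755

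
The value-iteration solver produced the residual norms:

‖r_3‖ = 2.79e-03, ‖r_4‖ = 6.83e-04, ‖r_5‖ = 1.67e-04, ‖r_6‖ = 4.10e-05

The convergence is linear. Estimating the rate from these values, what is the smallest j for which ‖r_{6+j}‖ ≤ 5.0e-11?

Rate ρ ≈ ‖r_6‖/‖r_5‖ = 4.10e-05/1.67e-04 = 0.2455.
After j more steps, ‖r_{6+j}‖ ≈ 4.10e-05·ρ^j; need ρ^j ≤ 5.0e-11/4.10e-05 = 1.21951e-06.
j ≥ ln(1.21951e-06)/ln(0.2455) = -13.6171/-1.40446 = 9.696.
So 10 more iterations are needed.

10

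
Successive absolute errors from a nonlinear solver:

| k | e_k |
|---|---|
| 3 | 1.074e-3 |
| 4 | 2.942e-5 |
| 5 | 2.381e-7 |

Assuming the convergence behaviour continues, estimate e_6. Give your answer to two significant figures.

First estimate the order: p ≈ ln(e_5/e_4) / ln(e_4/e_3) = ln(2.381e-7/2.942e-5)/ln(2.942e-5/1.074e-3) = ln(0.00809313)/ln(0.0273929) ≈ 1.3389.
Then e_6 ≈ e_5·(e_5/e_4)^p = 2.381e-7·(0.00809313)^1.3389 = 2.381e-7·0.00158189 ≈ 3.766e-10.

3.8e-10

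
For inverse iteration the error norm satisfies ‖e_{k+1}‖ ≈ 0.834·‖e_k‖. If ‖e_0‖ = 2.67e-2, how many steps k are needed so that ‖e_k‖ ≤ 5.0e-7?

60

After k steps, ‖e_k‖ ≈ 2.67e-2·0.834^k.
Need 0.834^k ≤ 5.0e-7/2.67e-2 = 1.87266e-05.
k ≥ ln(1.87266e-05)/ln(0.834) = -10.8856/-0.18152 = 59.969.
Smallest integer k = 60.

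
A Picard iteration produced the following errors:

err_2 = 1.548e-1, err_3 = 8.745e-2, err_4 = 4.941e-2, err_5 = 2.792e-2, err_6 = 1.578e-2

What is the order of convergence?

1

Consecutive ratios: err_6/err_5 = 1.578e-2/2.792e-2 = 0.565186, err_5/err_4 = 2.792e-2/4.941e-2 = 0.565068.
p ≈ ln(0.565186)/ln(0.565068) = -0.5706/-0.5708 ≈ 1.00.
So the convergence is linear (order 1).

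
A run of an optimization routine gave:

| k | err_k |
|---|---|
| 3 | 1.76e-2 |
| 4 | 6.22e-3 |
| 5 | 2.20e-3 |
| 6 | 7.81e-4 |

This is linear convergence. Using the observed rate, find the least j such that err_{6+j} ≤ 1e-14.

Rate ρ ≈ err_6/err_5 = 7.81e-4/2.20e-3 = 0.3550.
After j more steps, err_{6+j} ≈ 7.81e-4·ρ^j; need ρ^j ≤ 1e-14/7.81e-4 = 1.28041e-11.
j ≥ ln(1.28041e-11)/ln(0.3550) = -25.0813/-1.03564 = 24.218.
So 25 more iterations are needed.

25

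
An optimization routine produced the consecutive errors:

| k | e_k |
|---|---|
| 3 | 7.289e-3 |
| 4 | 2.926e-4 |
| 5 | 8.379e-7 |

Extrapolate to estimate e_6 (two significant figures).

2.0e-11

First estimate the order: p ≈ ln(e_5/e_4) / ln(e_4/e_3) = ln(8.379e-7/2.926e-4)/ln(2.926e-4/7.289e-3) = ln(0.00286364)/ln(0.0401427) ≈ 1.8212.
Then e_6 ≈ e_5·(e_5/e_4)^p = 8.379e-7·(0.00286364)^1.8212 = 8.379e-7·2.33636e-05 ≈ 1.958e-11.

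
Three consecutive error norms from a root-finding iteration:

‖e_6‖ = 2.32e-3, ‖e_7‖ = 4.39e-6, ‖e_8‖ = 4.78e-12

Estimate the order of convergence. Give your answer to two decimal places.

2.19

p ≈ ln(‖e_8‖/‖e_7‖) / ln(‖e_7‖/‖e_6‖)
  = ln(4.78e-12/4.39e-6) / ln(4.39e-6/2.32e-3)
  = ln(1.08884e-06) / ln(0.00189224)
  = -13.73040 / -6.26999 ≈ 2.18986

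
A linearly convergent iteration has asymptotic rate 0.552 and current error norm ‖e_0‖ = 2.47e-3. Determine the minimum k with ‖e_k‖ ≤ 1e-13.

After k steps, ‖e_k‖ ≈ 2.47e-3·0.552^k.
Need 0.552^k ≤ 1e-13/2.47e-3 = 4.04858e-11.
k ≥ ln(4.04858e-11)/ln(0.552) = -23.9301/-0.59421 = 40.272.
Smallest integer k = 41.

41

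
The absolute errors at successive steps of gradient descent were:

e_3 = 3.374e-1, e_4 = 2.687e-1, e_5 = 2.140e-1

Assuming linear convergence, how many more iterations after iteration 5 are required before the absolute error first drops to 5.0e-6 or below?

47

Rate ρ ≈ e_5/e_4 = 2.140e-1/2.687e-1 = 0.7964.
After j more steps, e_{5+j} ≈ 2.140e-1·ρ^j; need ρ^j ≤ 5.0e-6/2.140e-1 = 2.33645e-05.
j ≥ ln(2.33645e-05)/ln(0.7964) = -10.6643/-0.22765 = 46.845.
So 47 more iterations are needed.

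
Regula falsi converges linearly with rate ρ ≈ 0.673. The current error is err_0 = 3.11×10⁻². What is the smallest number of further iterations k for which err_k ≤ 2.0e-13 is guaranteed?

After k steps, err_k ≈ 3.11×10⁻²·0.673^k.
Need 0.673^k ≤ 2.0e-13/3.11×10⁻² = 6.43087e-12.
k ≥ ln(6.43087e-12)/ln(0.673) = -25.7699/-0.39601 = 65.074.
Smallest integer k = 66.

66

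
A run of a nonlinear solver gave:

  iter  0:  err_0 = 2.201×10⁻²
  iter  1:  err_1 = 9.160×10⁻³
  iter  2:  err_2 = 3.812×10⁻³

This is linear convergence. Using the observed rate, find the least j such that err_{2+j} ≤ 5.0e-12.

Rate ρ ≈ err_2/err_1 = 3.812×10⁻³/9.160×10⁻³ = 0.4162.
After j more steps, err_{2+j} ≈ 3.812×10⁻³·ρ^j; need ρ^j ≤ 5.0e-12/3.812×10⁻³ = 1.31165e-09.
j ≥ ln(1.31165e-09)/ln(0.4162) = -20.4520/-0.87659 = 23.331.
So 24 more iterations are needed.

24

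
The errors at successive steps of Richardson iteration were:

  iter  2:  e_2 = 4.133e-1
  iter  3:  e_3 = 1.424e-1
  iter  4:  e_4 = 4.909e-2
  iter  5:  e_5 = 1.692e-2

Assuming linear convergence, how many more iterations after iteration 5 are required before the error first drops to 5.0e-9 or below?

15

Rate ρ ≈ e_5/e_4 = 1.692e-2/4.909e-2 = 0.3447.
After j more steps, e_{5+j} ≈ 1.692e-2·ρ^j; need ρ^j ≤ 5.0e-9/1.692e-2 = 2.95508e-07.
j ≥ ln(2.95508e-07)/ln(0.3447) = -15.0346/-1.06508 = 14.116.
So 15 more iterations are needed.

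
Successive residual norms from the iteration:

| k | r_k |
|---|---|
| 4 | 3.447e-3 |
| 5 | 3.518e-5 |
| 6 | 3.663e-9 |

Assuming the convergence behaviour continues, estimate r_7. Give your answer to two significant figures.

4.0e-17

First estimate the order: p ≈ ln(r_6/r_5) / ln(r_5/r_4) = ln(3.663e-9/3.518e-5)/ln(3.518e-5/3.447e-3) = ln(0.000104122)/ln(0.010206) ≈ 2.0001.
Then r_7 ≈ r_6·(r_6/r_5)^p = 3.663e-9·(0.000104122)^2.0001 = 3.663e-9·1.08315e-08 ≈ 3.968e-17.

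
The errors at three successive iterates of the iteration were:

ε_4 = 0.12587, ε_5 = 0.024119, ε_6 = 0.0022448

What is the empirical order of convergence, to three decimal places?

1.437

p ≈ ln(ε_6/ε_5) / ln(ε_5/ε_4)
  = ln(0.0022448/0.024119) / ln(0.024119/0.12587)
  = ln(0.0930719) / ln(0.191618)
  = -2.374383 / -1.652251 ≈ 1.437060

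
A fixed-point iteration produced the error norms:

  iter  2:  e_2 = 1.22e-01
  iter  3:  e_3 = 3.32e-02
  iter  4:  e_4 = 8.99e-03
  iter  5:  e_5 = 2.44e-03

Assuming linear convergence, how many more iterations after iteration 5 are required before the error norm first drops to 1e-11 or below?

15

Rate ρ ≈ e_5/e_4 = 2.44e-03/8.99e-03 = 0.2714.
After j more steps, e_{5+j} ≈ 2.44e-03·ρ^j; need ρ^j ≤ 1e-11/2.44e-03 = 4.09836e-09.
j ≥ ln(4.09836e-09)/ln(0.2714) = -19.3127/-1.30416 = 14.809.
So 15 more iterations are needed.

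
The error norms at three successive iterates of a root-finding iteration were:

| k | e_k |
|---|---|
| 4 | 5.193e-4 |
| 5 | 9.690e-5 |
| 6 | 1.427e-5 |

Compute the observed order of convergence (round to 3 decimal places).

p ≈ ln(e_6/e_5) / ln(e_5/e_4)
  = ln(1.427e-5/9.690e-5) / ln(9.690e-5/5.193e-4)
  = ln(0.147265) / ln(0.186597)
  = -1.915522 / -1.678804 ≈ 1.141004

1.141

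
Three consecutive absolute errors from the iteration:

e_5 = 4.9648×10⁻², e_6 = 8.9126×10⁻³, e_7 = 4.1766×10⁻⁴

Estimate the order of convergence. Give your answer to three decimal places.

p ≈ ln(e_7/e_6) / ln(e_6/e_5)
  = ln(4.1766×10⁻⁴/8.9126×10⁻³) / ln(8.9126×10⁻³/4.9648×10⁻²)
  = ln(0.0468617) / ln(0.179516)
  = -3.060555 / -1.717491 ≈ 1.781992

1.782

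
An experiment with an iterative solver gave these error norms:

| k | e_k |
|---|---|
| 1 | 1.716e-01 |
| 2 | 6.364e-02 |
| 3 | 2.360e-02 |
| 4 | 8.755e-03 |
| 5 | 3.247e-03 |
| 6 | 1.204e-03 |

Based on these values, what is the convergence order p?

Consecutive ratios: e_6/e_5 = 1.204e-03/3.247e-03 = 0.370804, e_5/e_4 = 3.247e-03/8.755e-03 = 0.370874.
p ≈ ln(0.370804)/ln(0.370874) = -0.9921/-0.9919 ≈ 1.00.
So the convergence is linear (order 1).

1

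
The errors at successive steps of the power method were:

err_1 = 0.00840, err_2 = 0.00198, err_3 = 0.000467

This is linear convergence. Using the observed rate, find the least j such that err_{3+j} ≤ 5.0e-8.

7

Rate ρ ≈ err_3/err_2 = 0.000467/0.00198 = 0.2359.
After j more steps, err_{3+j} ≈ 0.000467·ρ^j; need ρ^j ≤ 5.0e-8/0.000467 = 0.000107066.
j ≥ ln(0.000107066)/ln(0.2359) = -9.1421/-1.44435 = 6.330.
So 7 more iterations are needed.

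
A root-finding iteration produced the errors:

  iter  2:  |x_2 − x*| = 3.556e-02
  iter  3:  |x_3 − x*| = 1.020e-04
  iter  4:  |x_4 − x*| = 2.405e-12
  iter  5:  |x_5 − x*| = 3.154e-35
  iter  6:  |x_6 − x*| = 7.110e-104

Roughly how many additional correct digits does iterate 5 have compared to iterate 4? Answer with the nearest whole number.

Digits gained ≈ log₁₀(|x_4 − x*|/|x_5 − x*|) = log₁₀(2.405e-12/3.154e-35) = log₁₀(7.62524e+22) ≈ 22.882.

23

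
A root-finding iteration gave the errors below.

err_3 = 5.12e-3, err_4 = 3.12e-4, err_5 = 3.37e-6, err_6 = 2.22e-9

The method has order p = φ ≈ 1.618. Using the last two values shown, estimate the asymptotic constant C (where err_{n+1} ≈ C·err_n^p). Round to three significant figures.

1.59

C ≈ err_6 / err_5^1.618
  = 2.22e-9 / (3.37e-6)^1.618
  = 2.22e-9 / 1.39864e-09 ≈ 1.5873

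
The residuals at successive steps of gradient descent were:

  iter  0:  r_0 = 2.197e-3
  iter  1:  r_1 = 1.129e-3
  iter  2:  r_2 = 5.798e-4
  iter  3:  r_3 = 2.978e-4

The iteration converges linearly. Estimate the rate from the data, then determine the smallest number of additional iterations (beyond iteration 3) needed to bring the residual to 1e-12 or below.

30

Rate ρ ≈ r_3/r_2 = 2.978e-4/5.798e-4 = 0.5136.
After j more steps, r_{3+j} ≈ 2.978e-4·ρ^j; need ρ^j ≤ 1e-12/2.978e-4 = 3.35796e-09.
j ≥ ln(3.35796e-09)/ln(0.5136) = -19.5119/-0.66631 = 29.284.
So 30 more iterations are needed.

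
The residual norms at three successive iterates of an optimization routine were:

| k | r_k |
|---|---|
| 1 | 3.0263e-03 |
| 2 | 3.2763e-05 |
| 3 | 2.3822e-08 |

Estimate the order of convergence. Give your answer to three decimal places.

p ≈ ln(r_3/r_2) / ln(r_2/r_1)
  = ln(2.3822e-08/3.2763e-05) / ln(3.2763e-05/3.0263e-03)
  = ln(0.000727101) / ln(0.0108261)
  = -7.226445 / -4.525795 ≈ 1.596724

1.597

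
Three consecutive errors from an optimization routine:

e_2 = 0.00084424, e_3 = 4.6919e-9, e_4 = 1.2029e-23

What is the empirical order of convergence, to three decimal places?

p ≈ ln(e_4/e_3) / ln(e_3/e_2)
  = ln(1.2029e-23/4.6919e-9) / ln(4.6919e-9/0.00084424)
  = ln(2.56378e-15) / ln(5.55754e-06)
  = -33.597294 / -12.100355 ≈ 2.776554

2.777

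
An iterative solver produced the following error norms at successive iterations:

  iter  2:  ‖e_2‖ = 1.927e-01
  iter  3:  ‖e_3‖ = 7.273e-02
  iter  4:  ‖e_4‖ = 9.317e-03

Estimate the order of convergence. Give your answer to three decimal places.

p ≈ ln(‖e_4‖/‖e_3‖) / ln(‖e_3‖/‖e_2‖)
  = ln(9.317e-03/7.273e-02) / ln(7.273e-02/1.927e-01)
  = ln(0.128104) / ln(0.377426)
  = -2.054913 / -0.974381 ≈ 2.108942

2.109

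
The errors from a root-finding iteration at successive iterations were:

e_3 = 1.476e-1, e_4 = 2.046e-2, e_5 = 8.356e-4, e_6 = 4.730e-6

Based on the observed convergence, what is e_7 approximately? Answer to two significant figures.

First estimate the order: p ≈ ln(e_6/e_5) / ln(e_5/e_4) = ln(4.730e-6/8.356e-4)/ln(8.356e-4/2.046e-2) = ln(0.0056606)/ln(0.0408407) ≈ 1.6179.
Then e_7 ≈ e_6·(e_6/e_5)^p = 4.730e-6·(0.0056606)^1.6179 = 4.730e-6·0.000231396 ≈ 1.095e-09.

1.1e-9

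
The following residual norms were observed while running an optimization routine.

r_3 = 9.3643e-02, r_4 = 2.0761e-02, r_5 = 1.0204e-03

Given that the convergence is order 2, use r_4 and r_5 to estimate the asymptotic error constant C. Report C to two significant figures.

2.4

C ≈ r_5 / r_4^2
  = 1.0204e-03 / (2.0761e-02)^2
  = 1.0204e-03 / 0.000431019 ≈ 2.3674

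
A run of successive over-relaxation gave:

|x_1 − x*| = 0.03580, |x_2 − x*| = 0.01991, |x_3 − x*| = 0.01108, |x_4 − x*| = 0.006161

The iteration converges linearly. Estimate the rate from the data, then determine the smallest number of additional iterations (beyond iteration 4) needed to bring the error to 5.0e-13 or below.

Rate ρ ≈ |x_4 − x*|/|x_3 − x*| = 0.006161/0.01108 = 0.5560.
After j more steps, |x_{4+j} − x*| ≈ 0.006161·ρ^j; need ρ^j ≤ 5.0e-13/0.006161 = 8.11557e-11.
j ≥ ln(8.11557e-11)/ln(0.5560) = -23.2347/-0.58699 = 39.583.
So 40 more iterations are needed.

40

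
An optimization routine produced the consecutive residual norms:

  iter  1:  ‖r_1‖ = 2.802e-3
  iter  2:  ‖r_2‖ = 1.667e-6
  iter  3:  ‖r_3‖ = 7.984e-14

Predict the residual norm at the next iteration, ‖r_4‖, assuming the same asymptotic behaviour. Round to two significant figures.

First estimate the order: p ≈ ln(‖r_3‖/‖r_2‖) / ln(‖r_2‖/‖r_1‖) = ln(7.984e-14/1.667e-6)/ln(1.667e-6/2.802e-3) = ln(4.78944e-08)/ln(0.000594932) ≈ 2.2693.
Then ‖r_4‖ ≈ ‖r_3‖·(‖r_3‖/‖r_2‖)^p = 7.984e-14·(4.78944e-08)^2.2693 = 7.984e-14·2.45115e-17 ≈ 1.957e-30.

2.0e-30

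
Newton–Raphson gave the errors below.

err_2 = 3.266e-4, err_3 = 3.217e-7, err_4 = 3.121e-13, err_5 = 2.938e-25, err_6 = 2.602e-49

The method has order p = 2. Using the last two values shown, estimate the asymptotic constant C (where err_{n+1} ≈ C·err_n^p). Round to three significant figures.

C ≈ err_6 / err_5^2
  = 2.602e-49 / (2.938e-25)^2
  = 2.602e-49 / 8.63184e-50 ≈ 3.0144

3.01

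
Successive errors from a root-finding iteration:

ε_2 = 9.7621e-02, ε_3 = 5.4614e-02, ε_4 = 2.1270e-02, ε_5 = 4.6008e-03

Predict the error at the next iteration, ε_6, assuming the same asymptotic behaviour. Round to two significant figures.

First estimate the order: p ≈ ln(ε_5/ε_4) / ln(ε_4/ε_3) = ln(4.6008e-03/2.1270e-02)/ln(2.1270e-02/5.4614e-02) = ln(0.216305)/ln(0.389461) ≈ 1.6236.
Then ε_6 ≈ ε_5·(ε_5/ε_4)^p = 4.6008e-03·(0.216305)^1.6236 = 4.6008e-03·0.0832557 ≈ 0.000383.

3.8e-4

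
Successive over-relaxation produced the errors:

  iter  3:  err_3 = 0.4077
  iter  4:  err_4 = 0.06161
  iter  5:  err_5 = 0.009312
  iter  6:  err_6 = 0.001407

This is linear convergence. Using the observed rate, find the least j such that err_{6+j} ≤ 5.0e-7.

5

Rate ρ ≈ err_6/err_5 = 0.001407/0.009312 = 0.1511.
After j more steps, err_{6+j} ≈ 0.001407·ρ^j; need ρ^j ≤ 5.0e-7/0.001407 = 0.000355366.
j ≥ ln(0.000355366)/ln(0.1511) = -7.9424/-1.88981 = 4.203.
So 5 more iterations are needed.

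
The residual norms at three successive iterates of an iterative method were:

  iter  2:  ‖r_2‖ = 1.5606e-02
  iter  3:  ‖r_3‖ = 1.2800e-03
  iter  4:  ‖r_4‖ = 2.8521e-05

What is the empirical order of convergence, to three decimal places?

p ≈ ln(‖r_4‖/‖r_3‖) / ln(‖r_3‖/‖r_2‖)
  = ln(2.8521e-05/1.2800e-03) / ln(1.2800e-03/1.5606e-02)
  = ln(0.022282) / ln(0.0820197)
  = -3.803976 / -2.500796 ≈ 1.521106

1.521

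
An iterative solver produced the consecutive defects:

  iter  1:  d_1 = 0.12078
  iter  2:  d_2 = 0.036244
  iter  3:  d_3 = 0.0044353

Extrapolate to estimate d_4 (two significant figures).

First estimate the order: p ≈ ln(d_3/d_2) / ln(d_2/d_1) = ln(0.0044353/0.036244)/ln(0.036244/0.12078) = ln(0.122373)/ln(0.300083) ≈ 1.7452.
Then d_4 ≈ d_3·(d_3/d_2)^p = 0.0044353·(0.122373)^1.7452 = 0.0044353·0.0255758 ≈ 0.0001134.

1.1e-4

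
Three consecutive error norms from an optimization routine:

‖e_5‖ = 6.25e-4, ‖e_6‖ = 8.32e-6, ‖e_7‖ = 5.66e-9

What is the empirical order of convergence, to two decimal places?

1.69

p ≈ ln(‖e_7‖/‖e_6‖) / ln(‖e_6‖/‖e_5‖)
  = ln(5.66e-9/8.32e-6) / ln(8.32e-6/6.25e-4)
  = ln(0.000680288) / ln(0.013312)
  = -7.29299 / -4.31909 ≈ 1.68855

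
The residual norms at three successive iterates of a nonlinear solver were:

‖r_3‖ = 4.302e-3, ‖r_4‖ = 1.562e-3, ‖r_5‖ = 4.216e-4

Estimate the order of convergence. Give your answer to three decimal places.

p ≈ ln(‖r_5‖/‖r_4‖) / ln(‖r_4‖/‖r_3‖)
  = ln(4.216e-4/1.562e-3) / ln(1.562e-3/4.302e-3)
  = ln(0.26991) / ln(0.363087)
  = -1.309667 / -1.013113 ≈ 1.292716

1.293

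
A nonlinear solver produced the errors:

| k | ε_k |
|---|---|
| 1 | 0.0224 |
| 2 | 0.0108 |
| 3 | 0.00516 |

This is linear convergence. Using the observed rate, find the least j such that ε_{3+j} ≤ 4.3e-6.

10

Rate ρ ≈ ε_3/ε_2 = 0.00516/0.0108 = 0.4778.
After j more steps, ε_{3+j} ≈ 0.00516·ρ^j; need ρ^j ≤ 4.3e-6/0.00516 = 0.000833333.
j ≥ ln(0.000833333)/ln(0.4778) = -7.0901/-0.73856 = 9.600.
So 10 more iterations are needed.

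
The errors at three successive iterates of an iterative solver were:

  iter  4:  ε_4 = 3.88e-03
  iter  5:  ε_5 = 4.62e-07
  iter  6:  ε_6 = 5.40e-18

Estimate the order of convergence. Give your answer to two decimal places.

2.79

p ≈ ln(ε_6/ε_5) / ln(ε_5/ε_4)
  = ln(5.40e-18/4.62e-07) / ln(4.62e-07/3.88e-03)
  = ln(1.16883e-11) / ln(0.000119072)
  = -25.17243 / -9.03578 ≈ 2.78586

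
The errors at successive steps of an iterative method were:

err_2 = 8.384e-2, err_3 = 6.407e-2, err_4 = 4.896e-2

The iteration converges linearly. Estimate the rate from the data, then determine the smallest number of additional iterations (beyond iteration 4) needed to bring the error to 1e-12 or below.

92

Rate ρ ≈ err_4/err_3 = 4.896e-2/6.407e-2 = 0.7642.
After j more steps, err_{4+j} ≈ 4.896e-2·ρ^j; need ρ^j ≤ 1e-12/4.896e-2 = 2.04248e-11.
j ≥ ln(2.04248e-11)/ln(0.7642) = -24.6143/-0.26893 = 91.527.
So 92 more iterations are needed.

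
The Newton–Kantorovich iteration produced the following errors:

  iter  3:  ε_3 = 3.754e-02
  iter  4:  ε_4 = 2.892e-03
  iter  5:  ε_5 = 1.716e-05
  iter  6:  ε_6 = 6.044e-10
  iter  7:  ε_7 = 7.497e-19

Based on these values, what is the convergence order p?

2

Consecutive ratios: ε_7/ε_6 = 7.497e-19/6.044e-10 = 1.2404e-09, ε_6/ε_5 = 6.044e-10/1.716e-05 = 3.52214e-05.
p ≈ ln(1.2404e-09)/ln(3.52214e-05) = -20.5078/-10.2539 ≈ 2.00.
So the convergence is quadratic (order 2).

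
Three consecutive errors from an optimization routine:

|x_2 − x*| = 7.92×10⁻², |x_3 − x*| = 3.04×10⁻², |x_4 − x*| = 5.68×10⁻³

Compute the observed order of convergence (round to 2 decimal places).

p ≈ ln(|x_4 − x*|/|x_3 − x*|) / ln(|x_3 − x*|/|x_2 − x*|)
  = ln(5.68×10⁻³/3.04×10⁻²) / ln(3.04×10⁻²/7.92×10⁻²)
  = ln(0.186842) / ln(0.383838)
  = -1.67749 / -0.95753 ≈ 1.75189

1.75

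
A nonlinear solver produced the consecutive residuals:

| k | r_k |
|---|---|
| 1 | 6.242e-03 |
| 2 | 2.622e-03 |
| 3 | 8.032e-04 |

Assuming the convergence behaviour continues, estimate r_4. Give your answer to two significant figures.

First estimate the order: p ≈ ln(r_3/r_2) / ln(r_2/r_1) = ln(8.032e-04/2.622e-03)/ln(2.622e-03/6.242e-03) = ln(0.306331)/ln(0.420058) ≈ 1.3640.
Then r_4 ≈ r_3·(r_3/r_2)^p = 8.032e-04·(0.306331)^1.3640 = 8.032e-04·0.199143 ≈ 0.00016.

1.6e-4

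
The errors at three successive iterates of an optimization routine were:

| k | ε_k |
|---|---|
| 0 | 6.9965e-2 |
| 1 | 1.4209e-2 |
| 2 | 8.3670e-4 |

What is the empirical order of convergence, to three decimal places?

p ≈ ln(ε_2/ε_1) / ln(ε_1/ε_0)
  = ln(8.3670e-4/1.4209e-2) / ln(1.4209e-2/6.9965e-2)
  = ln(0.0588852) / ln(0.203087)
  = -2.832165 / -1.594121 ≈ 1.776631

1.777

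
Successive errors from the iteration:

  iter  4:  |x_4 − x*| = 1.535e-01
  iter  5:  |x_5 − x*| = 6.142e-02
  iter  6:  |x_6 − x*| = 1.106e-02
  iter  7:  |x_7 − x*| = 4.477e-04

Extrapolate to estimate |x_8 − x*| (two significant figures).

1.1e-6

First estimate the order: p ≈ ln(|x_7 − x*|/|x_6 − x*|) / ln(|x_6 − x*|/|x_5 − x*|) = ln(4.477e-04/1.106e-02)/ln(1.106e-02/6.142e-02) = ln(0.0404792)/ln(0.180072) ≈ 1.8706.
Then |x_8 − x*| ≈ |x_7 − x*|·(|x_7 − x*|/|x_6 − x*|)^p = 4.477e-04·(0.0404792)^1.8706 = 4.477e-04·0.00248135 ≈ 1.111e-06.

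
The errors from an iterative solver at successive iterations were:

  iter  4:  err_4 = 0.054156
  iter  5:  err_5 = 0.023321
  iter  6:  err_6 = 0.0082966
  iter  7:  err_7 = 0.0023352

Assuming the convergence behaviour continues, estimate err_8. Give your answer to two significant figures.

4.9e-4

First estimate the order: p ≈ ln(err_7/err_6) / ln(err_6/err_5) = ln(0.0023352/0.0082966)/ln(0.0082966/0.023321) = ln(0.281465)/ln(0.355757) ≈ 1.2266.
Then err_8 ≈ err_7·(err_7/err_6)^p = 0.0023352·(0.281465)^1.2266 = 0.0023352·0.211185 ≈ 0.0004932.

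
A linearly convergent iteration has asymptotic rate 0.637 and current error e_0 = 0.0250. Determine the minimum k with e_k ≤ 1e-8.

33

After k steps, e_k ≈ 0.0250·0.637^k.
Need 0.637^k ≤ 1e-8/0.0250 = 4e-07.
k ≥ ln(4e-07)/ln(0.637) = -14.7318/-0.45099 = 32.665.
Smallest integer k = 33.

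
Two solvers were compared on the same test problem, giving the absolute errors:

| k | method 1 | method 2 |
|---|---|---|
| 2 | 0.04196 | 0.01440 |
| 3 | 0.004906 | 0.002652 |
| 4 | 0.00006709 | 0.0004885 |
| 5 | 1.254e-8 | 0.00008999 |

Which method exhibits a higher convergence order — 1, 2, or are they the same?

1

Method 1: p ≈ ln(1.254e-8/0.00006709)/ln(0.00006709/0.004906) ≈ 2.00.
Method 2: p ≈ ln(0.00008999/0.0004885)/ln(0.0004885/0.002652) ≈ 1.00.
Method 1 has the higher order (≈2.0 vs ≈1.0).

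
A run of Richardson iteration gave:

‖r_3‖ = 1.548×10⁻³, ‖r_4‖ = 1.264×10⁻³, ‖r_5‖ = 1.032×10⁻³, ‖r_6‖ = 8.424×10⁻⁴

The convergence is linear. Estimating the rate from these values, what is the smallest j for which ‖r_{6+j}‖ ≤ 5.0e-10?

71

Rate ρ ≈ ‖r_6‖/‖r_5‖ = 8.424×10⁻⁴/1.032×10⁻³ = 0.8163.
After j more steps, ‖r_{6+j}‖ ≈ 8.424×10⁻⁴·ρ^j; need ρ^j ≤ 5.0e-10/8.424×10⁻⁴ = 5.93542e-07.
j ≥ ln(5.93542e-07)/ln(0.8163) = -14.3372/-0.20297 = 70.637.
So 71 more iterations are needed.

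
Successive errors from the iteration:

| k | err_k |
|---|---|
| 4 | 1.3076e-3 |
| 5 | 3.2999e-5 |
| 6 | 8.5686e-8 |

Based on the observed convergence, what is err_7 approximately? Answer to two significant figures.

5.6e-12

First estimate the order: p ≈ ln(err_6/err_5) / ln(err_5/err_4) = ln(8.5686e-8/3.2999e-5)/ln(3.2999e-5/1.3076e-3) = ln(0.00259662)/ln(0.0252363) ≈ 1.6180.
Then err_7 ≈ err_6·(err_6/err_5)^p = 8.5686e-8·(0.00259662)^1.6180 = 8.5686e-8·6.5541e-05 ≈ 5.616e-12.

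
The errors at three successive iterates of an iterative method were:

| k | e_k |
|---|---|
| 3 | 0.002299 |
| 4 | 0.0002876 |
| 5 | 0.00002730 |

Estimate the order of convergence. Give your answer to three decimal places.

p ≈ ln(e_5/e_4) / ln(e_4/e_3)
  = ln(0.00002730/0.0002876) / ln(0.0002876/0.002299)
  = ln(0.0949235) / ln(0.125098)
  = -2.354684 / -2.078658 ≈ 1.132790

1.133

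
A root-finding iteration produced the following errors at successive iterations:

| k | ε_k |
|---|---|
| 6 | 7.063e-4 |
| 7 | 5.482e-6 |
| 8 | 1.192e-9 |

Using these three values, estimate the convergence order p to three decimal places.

p ≈ ln(ε_8/ε_7) / ln(ε_7/ε_6)
  = ln(1.192e-9/5.482e-6) / ln(5.482e-6/7.063e-4)
  = ln(0.000217439) / ln(0.00776157)
  = -8.433592 / -4.858571 ≈ 1.735817

1.736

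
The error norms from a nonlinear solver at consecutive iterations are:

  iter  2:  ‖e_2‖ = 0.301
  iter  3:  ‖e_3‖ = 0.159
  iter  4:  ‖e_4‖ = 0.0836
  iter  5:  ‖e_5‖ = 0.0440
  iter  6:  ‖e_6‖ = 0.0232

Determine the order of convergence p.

Consecutive ratios: ‖e_6‖/‖e_5‖ = 0.0232/0.0440 = 0.527273, ‖e_5‖/‖e_4‖ = 0.0440/0.0836 = 0.526316.
p ≈ ln(0.527273)/ln(0.526316) = -0.6400/-0.6419 ≈ 1.00.
So the convergence is linear (order 1).

1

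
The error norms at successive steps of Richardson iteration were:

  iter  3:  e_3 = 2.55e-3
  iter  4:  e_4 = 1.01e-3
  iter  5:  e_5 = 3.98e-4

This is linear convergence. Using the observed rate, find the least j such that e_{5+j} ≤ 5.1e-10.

15

Rate ρ ≈ e_5/e_4 = 3.98e-4/1.01e-3 = 0.3941.
After j more steps, e_{5+j} ≈ 3.98e-4·ρ^j; need ρ^j ≤ 5.1e-10/3.98e-4 = 1.28141e-06.
j ≥ ln(1.28141e-06)/ln(0.3941) = -13.5675/-0.93115 = 14.571.
So 15 more iterations are needed.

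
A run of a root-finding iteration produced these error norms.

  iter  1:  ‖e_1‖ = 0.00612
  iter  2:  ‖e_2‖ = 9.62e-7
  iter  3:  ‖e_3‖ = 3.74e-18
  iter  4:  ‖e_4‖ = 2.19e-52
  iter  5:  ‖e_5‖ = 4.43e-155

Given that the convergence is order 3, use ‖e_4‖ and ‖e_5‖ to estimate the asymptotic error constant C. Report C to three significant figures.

4.22

C ≈ ‖e_5‖ / ‖e_4‖^3
  = 4.43e-155 / (2.19e-52)^3
  = 4.43e-155 / 1.05035e-155 ≈ 4.2177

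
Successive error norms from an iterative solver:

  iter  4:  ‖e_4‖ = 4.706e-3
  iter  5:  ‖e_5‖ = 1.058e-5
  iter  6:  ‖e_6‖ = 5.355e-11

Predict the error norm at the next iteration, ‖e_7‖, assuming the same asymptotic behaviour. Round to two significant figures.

First estimate the order: p ≈ ln(‖e_6‖/‖e_5‖) / ln(‖e_5‖/‖e_4‖) = ln(5.355e-11/1.058e-5)/ln(1.058e-5/4.706e-3) = ln(5.06144e-06)/ln(0.00224819) ≈ 1.9998.
Then ‖e_7‖ ≈ ‖e_6‖·(‖e_6‖/‖e_5‖)^p = 5.355e-11·(5.06144e-06)^1.9998 = 5.355e-11·2.56807e-11 ≈ 1.375e-21.

1.4e-21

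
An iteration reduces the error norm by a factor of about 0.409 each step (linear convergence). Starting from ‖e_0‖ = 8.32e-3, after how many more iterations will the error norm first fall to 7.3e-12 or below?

After k steps, ‖e_k‖ ≈ 8.32e-3·0.409^k.
Need 0.409^k ≤ 7.3e-12/8.32e-3 = 8.77404e-10.
k ≥ ln(8.77404e-10)/ln(0.409) = -20.8541/-0.89404 = 23.326.
Smallest integer k = 24.

24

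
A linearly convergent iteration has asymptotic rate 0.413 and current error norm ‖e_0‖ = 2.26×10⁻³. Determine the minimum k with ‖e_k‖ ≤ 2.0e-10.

19

After k steps, ‖e_k‖ ≈ 2.26×10⁻³·0.413^k.
Need 0.413^k ≤ 2.0e-10/2.26×10⁻³ = 8.84956e-08.
k ≥ ln(8.84956e-08)/ln(0.413) = -16.2403/-0.88431 = 18.365.
Smallest integer k = 19.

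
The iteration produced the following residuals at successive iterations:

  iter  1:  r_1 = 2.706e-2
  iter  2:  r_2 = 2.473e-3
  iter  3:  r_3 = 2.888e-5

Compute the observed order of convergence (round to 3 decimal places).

p ≈ ln(r_3/r_2) / ln(r_2/r_1)
  = ln(2.888e-5/2.473e-3) / ln(2.473e-3/2.706e-2)
  = ln(0.0116781) / ln(0.0913895)
  = -4.450040 / -2.392625 ≈ 1.859899

1.860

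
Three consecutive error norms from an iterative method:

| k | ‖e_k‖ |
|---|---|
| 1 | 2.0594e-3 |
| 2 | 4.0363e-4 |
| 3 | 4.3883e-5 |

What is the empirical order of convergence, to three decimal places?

p ≈ ln(‖e_3‖/‖e_2‖) / ln(‖e_2‖/‖e_1‖)
  = ln(4.3883e-5/4.0363e-4) / ln(4.0363e-4/2.0594e-3)
  = ln(0.108721) / ln(0.195994)
  = -2.218970 / -1.629671 ≈ 1.361606

1.362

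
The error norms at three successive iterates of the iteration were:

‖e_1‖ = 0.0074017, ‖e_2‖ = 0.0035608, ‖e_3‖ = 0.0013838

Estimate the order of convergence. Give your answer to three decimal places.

1.292

p ≈ ln(‖e_3‖/‖e_2‖) / ln(‖e_2‖/‖e_1‖)
  = ln(0.0013838/0.0035608) / ln(0.0035608/0.0074017)
  = ln(0.388621) / ln(0.481079)
  = -0.945151 / -0.731724 ≈ 1.291677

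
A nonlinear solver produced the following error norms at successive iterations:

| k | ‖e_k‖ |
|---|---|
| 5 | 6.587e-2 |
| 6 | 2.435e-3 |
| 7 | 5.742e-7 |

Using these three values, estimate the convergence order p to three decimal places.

p ≈ ln(‖e_7‖/‖e_6‖) / ln(‖e_6‖/‖e_5‖)
  = ln(5.742e-7/2.435e-3) / ln(2.435e-3/6.587e-2)
  = ln(0.000235811) / ln(0.0369668)
  = -8.352480 / -3.297735 ≈ 2.532793

2.533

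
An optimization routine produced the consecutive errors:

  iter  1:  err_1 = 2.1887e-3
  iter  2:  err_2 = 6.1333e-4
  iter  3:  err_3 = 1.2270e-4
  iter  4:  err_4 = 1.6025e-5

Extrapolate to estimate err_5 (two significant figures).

1.2e-6

First estimate the order: p ≈ ln(err_4/err_3) / ln(err_3/err_2) = ln(1.6025e-5/1.2270e-4)/ln(1.2270e-4/6.1333e-4) = ln(0.130603)/ln(0.200055) ≈ 1.2650.
Then err_5 ≈ err_4·(err_4/err_3)^p = 1.6025e-5·(0.130603)^1.2650 = 1.6025e-5·0.0761519 ≈ 1.22e-06.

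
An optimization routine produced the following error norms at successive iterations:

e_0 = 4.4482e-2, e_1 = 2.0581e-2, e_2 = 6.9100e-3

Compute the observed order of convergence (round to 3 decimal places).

p ≈ ln(e_2/e_1) / ln(e_1/e_0)
  = ln(6.9100e-3/2.0581e-2) / ln(2.0581e-2/4.4482e-2)
  = ln(0.335747) / ln(0.462682)
  = -1.091397 / -0.770715 ≈ 1.416084

1.416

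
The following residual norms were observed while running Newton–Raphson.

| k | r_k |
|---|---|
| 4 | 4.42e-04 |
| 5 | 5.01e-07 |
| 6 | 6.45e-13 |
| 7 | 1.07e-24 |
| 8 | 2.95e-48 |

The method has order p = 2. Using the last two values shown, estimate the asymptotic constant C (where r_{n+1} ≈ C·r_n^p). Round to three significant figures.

C ≈ r_8 / r_7^2
  = 2.95e-48 / (1.07e-24)^2
  = 2.95e-48 / 1.1449e-48 ≈ 2.5766

2.58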